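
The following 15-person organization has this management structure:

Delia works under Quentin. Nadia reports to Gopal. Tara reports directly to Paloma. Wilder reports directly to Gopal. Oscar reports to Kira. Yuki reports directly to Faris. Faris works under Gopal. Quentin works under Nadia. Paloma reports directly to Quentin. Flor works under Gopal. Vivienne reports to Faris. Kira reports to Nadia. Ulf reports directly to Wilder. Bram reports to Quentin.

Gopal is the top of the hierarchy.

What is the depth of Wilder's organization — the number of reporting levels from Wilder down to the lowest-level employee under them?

The longest chain under Wilder runs Wilder → Ulf, which is 1 level below Wilder.

1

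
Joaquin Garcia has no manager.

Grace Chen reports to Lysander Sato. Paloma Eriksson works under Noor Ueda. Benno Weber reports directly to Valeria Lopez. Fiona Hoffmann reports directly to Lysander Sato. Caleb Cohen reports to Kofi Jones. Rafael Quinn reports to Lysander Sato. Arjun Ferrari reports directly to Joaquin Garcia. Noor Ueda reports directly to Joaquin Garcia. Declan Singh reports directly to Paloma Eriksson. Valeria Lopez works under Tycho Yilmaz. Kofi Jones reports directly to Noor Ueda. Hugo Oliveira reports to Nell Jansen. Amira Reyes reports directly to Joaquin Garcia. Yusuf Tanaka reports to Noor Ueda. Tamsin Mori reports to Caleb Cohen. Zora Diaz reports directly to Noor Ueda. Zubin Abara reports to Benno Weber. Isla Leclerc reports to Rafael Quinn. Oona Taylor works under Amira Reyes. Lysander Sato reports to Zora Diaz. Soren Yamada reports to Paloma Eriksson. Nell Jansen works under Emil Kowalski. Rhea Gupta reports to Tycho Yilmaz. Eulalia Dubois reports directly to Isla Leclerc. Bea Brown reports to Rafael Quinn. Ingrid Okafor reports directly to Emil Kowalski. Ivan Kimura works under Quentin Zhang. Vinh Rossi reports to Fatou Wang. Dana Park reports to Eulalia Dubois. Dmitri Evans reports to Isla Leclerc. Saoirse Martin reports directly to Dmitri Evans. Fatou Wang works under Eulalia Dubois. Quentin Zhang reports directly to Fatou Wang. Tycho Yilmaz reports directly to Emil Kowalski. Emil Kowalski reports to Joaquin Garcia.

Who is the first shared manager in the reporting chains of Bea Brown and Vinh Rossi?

Bea Brown's chain of managers is Rafael Quinn, Lysander Sato, Zora Diaz, Noor Ueda, Joaquin Garcia. Vinh Rossi's chain of managers is Fatou Wang, Eulalia Dubois, Isla Leclerc, Rafael Quinn, Lysander Sato, Zora Diaz, Noor Ueda, Joaquin Garcia. The first manager that appears in both chains is Rafael Quinn.

Rafael Quinn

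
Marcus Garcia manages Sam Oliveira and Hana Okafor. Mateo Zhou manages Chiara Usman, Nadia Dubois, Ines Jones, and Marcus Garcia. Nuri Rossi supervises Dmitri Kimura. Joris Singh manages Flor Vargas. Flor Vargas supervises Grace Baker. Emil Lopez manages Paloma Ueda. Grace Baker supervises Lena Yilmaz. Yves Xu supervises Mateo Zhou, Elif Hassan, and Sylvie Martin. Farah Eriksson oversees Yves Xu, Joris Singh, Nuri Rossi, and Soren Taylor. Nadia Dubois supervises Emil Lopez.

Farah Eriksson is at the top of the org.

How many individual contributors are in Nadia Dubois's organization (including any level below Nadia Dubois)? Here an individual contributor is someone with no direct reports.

1

The only person in Nadia Dubois's organization with no one reporting to them is Paloma Ueda. That is 1.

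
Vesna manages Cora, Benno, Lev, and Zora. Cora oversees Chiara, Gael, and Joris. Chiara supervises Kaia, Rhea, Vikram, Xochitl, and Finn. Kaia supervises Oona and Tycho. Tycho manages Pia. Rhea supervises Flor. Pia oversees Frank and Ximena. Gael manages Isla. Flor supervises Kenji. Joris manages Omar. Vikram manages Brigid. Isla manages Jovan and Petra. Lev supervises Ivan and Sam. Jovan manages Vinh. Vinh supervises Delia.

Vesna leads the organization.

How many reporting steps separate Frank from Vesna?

6

Chain from Frank up to Vesna: Frank → Pia → Tycho → Kaia → Chiara → Cora → Vesna. That is 6 steps up, so Frank is 6 levels below Vesna.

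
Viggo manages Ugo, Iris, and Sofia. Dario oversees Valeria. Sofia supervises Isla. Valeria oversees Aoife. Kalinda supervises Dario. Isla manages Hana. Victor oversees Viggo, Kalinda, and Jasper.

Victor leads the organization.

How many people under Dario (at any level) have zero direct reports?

The only person in Dario's organization with no one reporting to them is Aoife. That is 1.

1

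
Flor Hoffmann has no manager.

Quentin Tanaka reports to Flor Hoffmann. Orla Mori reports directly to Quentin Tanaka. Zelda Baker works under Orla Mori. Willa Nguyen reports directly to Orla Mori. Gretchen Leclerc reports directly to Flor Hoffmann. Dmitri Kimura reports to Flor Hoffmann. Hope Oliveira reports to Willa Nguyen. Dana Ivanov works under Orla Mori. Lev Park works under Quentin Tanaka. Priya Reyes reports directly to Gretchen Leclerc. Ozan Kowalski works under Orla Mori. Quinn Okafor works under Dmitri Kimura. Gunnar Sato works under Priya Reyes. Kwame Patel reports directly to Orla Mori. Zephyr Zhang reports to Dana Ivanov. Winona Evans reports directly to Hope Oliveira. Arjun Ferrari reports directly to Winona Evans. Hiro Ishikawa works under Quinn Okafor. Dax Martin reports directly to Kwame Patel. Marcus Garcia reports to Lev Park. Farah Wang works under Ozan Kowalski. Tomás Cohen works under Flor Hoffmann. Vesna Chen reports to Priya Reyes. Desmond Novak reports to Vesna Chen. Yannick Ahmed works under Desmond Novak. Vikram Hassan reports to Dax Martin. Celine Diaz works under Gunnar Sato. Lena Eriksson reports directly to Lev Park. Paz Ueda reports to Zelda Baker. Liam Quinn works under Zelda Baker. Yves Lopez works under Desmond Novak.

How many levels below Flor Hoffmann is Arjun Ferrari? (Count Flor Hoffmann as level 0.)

6

Chain from Arjun Ferrari up to Flor Hoffmann: Arjun Ferrari → Winona Evans → Hope Oliveira → Willa Nguyen → Orla Mori → Quentin Tanaka → Flor Hoffmann. That is 6 steps up, so Arjun Ferrari is 6 levels below Flor Hoffmann.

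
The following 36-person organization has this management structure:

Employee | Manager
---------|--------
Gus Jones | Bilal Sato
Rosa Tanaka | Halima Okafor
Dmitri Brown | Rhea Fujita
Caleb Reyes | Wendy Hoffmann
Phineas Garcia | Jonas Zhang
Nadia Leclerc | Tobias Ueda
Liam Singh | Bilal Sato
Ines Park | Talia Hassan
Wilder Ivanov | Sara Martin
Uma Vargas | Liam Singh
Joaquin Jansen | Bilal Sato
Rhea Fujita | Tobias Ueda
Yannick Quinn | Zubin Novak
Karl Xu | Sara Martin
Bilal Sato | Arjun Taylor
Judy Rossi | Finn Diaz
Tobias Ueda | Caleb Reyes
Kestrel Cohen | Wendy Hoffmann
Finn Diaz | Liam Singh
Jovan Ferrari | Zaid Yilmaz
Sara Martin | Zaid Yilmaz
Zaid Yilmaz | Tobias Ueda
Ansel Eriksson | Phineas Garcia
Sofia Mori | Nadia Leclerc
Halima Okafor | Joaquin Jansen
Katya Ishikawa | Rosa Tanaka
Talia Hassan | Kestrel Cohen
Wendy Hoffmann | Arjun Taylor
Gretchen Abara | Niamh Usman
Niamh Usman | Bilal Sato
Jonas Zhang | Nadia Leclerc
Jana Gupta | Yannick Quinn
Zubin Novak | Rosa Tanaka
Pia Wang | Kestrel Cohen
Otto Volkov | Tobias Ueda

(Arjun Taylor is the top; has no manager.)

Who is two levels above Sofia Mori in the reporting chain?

Tobias Ueda

Sofia Mori reports to Nadia Leclerc, and Nadia Leclerc reports to Tobias Ueda. So Sofia Mori's skip-level manager is Tobias Ueda.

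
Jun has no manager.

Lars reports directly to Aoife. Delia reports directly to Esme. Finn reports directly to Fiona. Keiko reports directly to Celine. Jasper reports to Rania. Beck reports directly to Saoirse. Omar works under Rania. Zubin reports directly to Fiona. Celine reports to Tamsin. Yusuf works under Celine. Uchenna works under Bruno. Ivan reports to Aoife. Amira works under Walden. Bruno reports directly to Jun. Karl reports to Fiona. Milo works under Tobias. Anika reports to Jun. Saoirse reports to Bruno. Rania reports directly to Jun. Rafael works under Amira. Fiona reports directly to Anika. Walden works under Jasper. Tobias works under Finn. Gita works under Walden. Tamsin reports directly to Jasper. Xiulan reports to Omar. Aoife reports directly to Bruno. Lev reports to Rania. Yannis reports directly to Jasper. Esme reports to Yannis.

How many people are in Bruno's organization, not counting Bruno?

6

Bruno directly manages Aoife, Saoirse, Uchenna. Under Aoife: Lars, Ivan (2). Under Saoirse: Beck (1). Uchenna has no reports. So Bruno's organization is 3 direct reports plus everyone under them: 3 + 2 + 1 = 6.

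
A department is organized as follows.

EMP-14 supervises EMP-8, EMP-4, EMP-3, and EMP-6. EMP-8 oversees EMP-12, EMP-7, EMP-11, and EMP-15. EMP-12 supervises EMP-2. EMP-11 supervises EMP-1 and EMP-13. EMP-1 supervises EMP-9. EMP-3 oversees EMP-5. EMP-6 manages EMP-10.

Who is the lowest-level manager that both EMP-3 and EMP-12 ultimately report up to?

EMP-14

EMP-3's chain of managers is EMP-14. EMP-12's chain of managers is EMP-8, EMP-14. The first manager that appears in both chains is EMP-14.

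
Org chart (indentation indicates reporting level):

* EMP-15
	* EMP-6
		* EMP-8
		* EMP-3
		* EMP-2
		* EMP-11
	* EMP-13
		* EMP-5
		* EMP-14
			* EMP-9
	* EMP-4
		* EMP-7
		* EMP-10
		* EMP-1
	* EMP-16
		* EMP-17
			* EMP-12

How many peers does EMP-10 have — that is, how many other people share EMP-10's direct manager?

EMP-10 reports to EMP-4. EMP-4's other direct reports are EMP-7, EMP-1 — 2 peers.

2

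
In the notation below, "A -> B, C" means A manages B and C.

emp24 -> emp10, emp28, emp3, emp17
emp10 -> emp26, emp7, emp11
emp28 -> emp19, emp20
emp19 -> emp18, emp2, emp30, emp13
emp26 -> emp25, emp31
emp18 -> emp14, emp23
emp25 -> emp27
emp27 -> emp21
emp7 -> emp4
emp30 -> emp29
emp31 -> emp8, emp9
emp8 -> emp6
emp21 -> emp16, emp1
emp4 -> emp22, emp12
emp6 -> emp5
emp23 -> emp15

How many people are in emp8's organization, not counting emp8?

2

emp8 directly manages emp6. Under emp6: emp5 (1). That's 2 in total.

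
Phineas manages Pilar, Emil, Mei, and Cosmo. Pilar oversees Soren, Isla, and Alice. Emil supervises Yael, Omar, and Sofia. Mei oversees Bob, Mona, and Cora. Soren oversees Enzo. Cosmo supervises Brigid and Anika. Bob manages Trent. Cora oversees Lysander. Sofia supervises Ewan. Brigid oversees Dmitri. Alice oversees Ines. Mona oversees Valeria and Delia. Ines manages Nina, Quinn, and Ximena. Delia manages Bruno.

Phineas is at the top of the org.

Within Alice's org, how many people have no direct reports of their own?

The people in Alice's organization with no one reporting to them are Ximena, Quinn, Nina. That is 3.

3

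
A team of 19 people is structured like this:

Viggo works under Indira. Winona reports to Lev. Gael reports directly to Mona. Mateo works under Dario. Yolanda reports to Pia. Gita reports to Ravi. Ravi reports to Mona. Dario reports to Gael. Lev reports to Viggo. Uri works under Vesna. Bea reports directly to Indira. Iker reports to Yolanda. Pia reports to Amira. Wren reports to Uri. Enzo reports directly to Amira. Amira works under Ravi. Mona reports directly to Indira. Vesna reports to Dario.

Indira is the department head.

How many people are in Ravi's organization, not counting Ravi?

6

Ravi directly manages Amira, Gita. Under Amira: Pia, Yolanda, Iker, Enzo (4). Gita has no reports. So Ravi's organization is 2 direct reports plus everyone under them: 5 + 1 = 6.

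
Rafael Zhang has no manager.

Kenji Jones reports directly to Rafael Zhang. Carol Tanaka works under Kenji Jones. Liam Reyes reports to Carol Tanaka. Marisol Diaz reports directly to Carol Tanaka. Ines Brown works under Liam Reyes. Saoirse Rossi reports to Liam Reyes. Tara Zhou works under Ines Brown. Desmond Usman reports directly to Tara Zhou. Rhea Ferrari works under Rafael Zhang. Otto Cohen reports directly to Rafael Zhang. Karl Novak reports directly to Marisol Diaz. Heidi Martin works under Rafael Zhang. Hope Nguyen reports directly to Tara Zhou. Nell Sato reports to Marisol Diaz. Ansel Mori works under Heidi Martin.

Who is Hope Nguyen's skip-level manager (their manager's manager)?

Hope Nguyen reports to Tara Zhou, and Tara Zhou reports to Ines Brown. So Hope Nguyen's skip-level manager is Ines Brown.

Ines Brown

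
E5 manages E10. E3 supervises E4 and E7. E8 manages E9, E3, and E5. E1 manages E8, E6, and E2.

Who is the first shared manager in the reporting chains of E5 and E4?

E5's chain of managers is E8, E1. E4's chain of managers is E3, E8, E1. The first manager that appears in both chains is E8.

E8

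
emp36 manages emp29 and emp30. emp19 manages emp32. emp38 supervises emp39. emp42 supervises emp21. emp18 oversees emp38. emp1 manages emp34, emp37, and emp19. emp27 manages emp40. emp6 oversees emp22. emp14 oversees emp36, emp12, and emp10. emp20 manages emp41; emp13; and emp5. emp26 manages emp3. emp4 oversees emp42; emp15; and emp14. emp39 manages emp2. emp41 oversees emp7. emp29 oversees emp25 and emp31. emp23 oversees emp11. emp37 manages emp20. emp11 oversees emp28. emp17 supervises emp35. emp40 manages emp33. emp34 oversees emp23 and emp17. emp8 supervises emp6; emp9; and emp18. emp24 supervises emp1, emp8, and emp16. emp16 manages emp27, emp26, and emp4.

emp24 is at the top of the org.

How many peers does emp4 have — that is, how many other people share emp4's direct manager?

2

emp4 reports to emp16. emp16's other direct reports are emp27, emp26 — 2 peers.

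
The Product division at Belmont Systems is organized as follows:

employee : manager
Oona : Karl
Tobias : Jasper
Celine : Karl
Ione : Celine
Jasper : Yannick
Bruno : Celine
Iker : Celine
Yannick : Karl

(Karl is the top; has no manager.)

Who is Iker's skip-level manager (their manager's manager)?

Karl

Iker reports to Celine, and Celine reports to Karl. So Iker's skip-level manager is Karl.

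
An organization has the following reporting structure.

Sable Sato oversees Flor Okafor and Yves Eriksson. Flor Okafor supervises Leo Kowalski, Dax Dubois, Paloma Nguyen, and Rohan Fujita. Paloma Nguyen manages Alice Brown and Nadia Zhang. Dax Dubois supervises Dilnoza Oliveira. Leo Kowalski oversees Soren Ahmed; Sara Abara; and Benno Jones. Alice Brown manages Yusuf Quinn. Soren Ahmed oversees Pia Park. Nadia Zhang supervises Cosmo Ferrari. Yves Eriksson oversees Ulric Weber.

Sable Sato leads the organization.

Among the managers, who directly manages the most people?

Direct-report counts: Sable Sato has 2; Yves Eriksson has 1; Flor Okafor has 4; Leo Kowalski has 3; Soren Ahmed has 1; Dax Dubois has 1; Paloma Nguyen has 2; Nadia Zhang has 1; Alice Brown has 1. The largest is 4, held by Flor Okafor.

Flor Okafor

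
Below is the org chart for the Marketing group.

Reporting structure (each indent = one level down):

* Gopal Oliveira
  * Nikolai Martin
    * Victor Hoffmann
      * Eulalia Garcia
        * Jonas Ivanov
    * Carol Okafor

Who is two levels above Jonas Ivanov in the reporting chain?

Victor Hoffmann

Jonas Ivanov reports to Eulalia Garcia, and Eulalia Garcia reports to Victor Hoffmann. So Jonas Ivanov's skip-level manager is Victor Hoffmann.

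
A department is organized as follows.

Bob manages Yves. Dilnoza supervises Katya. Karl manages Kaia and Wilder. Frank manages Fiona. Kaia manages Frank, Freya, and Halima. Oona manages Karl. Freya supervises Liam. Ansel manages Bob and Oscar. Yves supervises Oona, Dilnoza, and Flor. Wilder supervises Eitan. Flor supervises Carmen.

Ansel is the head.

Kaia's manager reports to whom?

Kaia reports to Karl, and Karl reports to Oona. So Kaia's skip-level manager is Oona.

Oona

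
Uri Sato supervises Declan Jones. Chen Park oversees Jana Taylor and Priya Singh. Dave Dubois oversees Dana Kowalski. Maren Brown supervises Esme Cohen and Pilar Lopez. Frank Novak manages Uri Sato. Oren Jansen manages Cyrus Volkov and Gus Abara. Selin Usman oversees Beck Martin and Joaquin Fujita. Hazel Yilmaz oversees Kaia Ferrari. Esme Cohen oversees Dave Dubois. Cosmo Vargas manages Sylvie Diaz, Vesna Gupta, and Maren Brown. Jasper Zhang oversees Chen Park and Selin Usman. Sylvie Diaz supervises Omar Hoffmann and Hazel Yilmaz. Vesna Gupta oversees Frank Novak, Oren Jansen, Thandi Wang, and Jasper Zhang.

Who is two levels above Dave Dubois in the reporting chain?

Dave Dubois reports to Esme Cohen, and Esme Cohen reports to Maren Brown. So Dave Dubois's skip-level manager is Maren Brown.

Maren Brown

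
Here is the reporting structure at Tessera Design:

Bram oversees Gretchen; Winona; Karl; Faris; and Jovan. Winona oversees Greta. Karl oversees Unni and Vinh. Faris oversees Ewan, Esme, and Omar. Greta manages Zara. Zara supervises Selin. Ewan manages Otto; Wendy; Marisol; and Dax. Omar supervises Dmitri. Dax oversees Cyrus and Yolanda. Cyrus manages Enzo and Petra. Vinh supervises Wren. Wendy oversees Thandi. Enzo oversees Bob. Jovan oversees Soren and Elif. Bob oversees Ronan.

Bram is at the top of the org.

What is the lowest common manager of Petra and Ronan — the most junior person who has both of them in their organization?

Cyrus

Petra's chain of managers is Cyrus, Dax, Ewan, Faris, Bram. Ronan's chain of managers is Bob, Enzo, Cyrus, Dax, Ewan, Faris, Bram. The first manager that appears in both chains is Cyrus.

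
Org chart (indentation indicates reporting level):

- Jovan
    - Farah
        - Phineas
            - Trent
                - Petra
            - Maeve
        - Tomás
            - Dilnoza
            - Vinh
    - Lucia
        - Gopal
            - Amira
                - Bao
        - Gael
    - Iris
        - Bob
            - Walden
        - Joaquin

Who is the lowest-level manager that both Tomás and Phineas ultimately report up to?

Tomás's chain of managers is Farah, Jovan. Phineas's chain of managers is Farah, Jovan. The first manager that appears in both chains is Farah.

Farah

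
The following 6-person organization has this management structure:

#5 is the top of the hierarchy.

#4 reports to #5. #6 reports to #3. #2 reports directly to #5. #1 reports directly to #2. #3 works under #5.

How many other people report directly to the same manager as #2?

#2 reports to #5. #5's other direct reports are #3, #4 — 2 peers.

2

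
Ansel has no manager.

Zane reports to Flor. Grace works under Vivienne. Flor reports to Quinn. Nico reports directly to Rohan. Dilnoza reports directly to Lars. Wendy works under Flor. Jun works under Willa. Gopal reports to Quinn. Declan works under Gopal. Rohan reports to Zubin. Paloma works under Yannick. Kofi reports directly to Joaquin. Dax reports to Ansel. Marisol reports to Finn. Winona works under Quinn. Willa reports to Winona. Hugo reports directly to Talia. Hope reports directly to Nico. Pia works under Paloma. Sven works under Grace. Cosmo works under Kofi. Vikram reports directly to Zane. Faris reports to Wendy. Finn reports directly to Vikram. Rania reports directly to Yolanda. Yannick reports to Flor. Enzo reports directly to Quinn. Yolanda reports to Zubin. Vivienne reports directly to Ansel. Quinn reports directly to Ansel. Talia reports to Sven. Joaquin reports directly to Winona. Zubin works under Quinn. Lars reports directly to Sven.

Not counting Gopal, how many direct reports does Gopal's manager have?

Gopal reports to Quinn. Quinn's other direct reports are Flor, Winona, Zubin, Enzo — 4 peers.

4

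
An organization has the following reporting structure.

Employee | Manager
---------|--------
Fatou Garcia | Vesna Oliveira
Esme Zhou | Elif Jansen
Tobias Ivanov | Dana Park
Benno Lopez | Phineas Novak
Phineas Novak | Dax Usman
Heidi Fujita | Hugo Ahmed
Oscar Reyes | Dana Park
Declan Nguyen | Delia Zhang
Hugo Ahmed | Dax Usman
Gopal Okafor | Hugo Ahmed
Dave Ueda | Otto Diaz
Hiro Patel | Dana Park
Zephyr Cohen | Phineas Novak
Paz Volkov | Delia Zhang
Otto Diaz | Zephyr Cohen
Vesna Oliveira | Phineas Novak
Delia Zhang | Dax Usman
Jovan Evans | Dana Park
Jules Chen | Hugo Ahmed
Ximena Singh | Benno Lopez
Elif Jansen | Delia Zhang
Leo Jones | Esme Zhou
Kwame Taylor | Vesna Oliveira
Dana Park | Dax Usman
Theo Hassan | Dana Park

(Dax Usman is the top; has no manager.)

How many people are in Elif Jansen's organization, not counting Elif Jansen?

2

Elif Jansen directly manages Esme Zhou. Under Esme Zhou: Leo Jones (1). That's 2 in total.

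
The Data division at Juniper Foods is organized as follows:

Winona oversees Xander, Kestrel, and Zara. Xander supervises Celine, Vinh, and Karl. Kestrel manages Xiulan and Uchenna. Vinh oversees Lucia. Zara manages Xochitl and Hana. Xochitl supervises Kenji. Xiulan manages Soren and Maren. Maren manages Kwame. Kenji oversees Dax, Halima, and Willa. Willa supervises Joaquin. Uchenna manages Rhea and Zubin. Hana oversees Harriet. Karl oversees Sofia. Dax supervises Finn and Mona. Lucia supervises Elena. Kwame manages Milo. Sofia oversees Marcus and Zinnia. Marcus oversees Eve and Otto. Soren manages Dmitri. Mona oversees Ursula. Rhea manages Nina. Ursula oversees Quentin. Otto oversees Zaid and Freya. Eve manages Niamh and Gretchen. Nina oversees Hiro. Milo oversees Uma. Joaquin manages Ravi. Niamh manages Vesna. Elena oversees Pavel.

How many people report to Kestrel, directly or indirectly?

Kestrel directly manages Xiulan, Uchenna. Under Xiulan: Soren, Dmitri, Maren, Kwame, Milo, Uma (6). Under Uchenna: Zubin, Rhea, Nina, Hiro (4). So Kestrel's organization is 2 direct reports plus everyone under them: 7 + 5 = 12.

12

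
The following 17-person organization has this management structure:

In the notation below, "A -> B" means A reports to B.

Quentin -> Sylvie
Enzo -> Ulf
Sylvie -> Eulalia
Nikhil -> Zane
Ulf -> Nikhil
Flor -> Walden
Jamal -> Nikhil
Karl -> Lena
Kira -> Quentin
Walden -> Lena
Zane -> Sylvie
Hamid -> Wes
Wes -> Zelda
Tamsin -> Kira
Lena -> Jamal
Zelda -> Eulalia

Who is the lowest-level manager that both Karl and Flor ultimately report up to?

Lena

Karl's chain of managers is Lena, Jamal, Nikhil, Zane, Sylvie, Eulalia. Flor's chain of managers is Walden, Lena, Jamal, Nikhil, Zane, Sylvie, Eulalia. The first manager that appears in both chains is Lena.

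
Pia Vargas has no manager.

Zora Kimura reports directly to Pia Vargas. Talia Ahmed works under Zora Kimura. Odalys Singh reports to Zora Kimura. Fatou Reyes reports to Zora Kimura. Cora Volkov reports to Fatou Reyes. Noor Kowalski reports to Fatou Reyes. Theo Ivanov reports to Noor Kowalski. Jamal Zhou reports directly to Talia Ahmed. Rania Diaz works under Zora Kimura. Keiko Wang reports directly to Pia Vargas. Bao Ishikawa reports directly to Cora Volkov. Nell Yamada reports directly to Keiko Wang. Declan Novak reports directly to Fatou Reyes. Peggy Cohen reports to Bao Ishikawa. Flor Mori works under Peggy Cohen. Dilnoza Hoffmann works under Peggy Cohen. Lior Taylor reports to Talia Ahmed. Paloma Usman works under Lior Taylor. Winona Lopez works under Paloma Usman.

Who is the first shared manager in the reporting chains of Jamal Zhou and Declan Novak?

Jamal Zhou's chain of managers is Talia Ahmed, Zora Kimura, Pia Vargas. Declan Novak's chain of managers is Fatou Reyes, Zora Kimura, Pia Vargas. The first manager that appears in both chains is Zora Kimura.

Zora Kimura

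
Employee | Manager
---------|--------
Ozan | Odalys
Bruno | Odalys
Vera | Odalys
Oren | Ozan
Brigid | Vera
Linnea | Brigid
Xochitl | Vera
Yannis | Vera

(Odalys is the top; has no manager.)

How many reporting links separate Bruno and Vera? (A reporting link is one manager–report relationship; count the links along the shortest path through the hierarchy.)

2

Bruno is 1 level below Odalys, and Vera is 1 level below Odalys (their lowest common manager). The shortest path runs up from Bruno to Odalys and back down to Vera: 1 + 1 = 2 links.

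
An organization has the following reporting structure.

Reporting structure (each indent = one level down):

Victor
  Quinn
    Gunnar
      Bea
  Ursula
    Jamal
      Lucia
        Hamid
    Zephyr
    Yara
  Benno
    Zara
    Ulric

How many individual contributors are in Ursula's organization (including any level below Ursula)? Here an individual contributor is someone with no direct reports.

The people in Ursula's organization with no one reporting to them are Yara, Zephyr, Hamid. That is 3.

3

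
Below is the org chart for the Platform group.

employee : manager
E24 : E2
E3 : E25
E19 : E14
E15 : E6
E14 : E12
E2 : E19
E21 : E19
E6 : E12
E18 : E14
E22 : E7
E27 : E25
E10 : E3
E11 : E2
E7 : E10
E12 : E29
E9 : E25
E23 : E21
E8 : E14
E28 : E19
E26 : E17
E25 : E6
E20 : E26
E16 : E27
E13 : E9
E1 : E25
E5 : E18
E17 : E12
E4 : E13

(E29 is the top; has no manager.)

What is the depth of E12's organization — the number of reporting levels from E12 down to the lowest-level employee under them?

The longest chain under E12 runs E12 → E6 → E25 → E3 → E10 → E7 → E22, which is 6 levels below E12.

6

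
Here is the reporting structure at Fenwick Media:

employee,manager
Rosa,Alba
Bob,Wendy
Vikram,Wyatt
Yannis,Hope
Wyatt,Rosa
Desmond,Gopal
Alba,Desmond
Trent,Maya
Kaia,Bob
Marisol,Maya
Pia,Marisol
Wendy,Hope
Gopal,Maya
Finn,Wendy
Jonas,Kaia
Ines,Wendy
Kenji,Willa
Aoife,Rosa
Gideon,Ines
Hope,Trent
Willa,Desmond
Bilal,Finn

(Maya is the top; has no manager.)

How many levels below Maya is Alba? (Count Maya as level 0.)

3

Chain from Alba up to Maya: Alba → Desmond → Gopal → Maya. That is 3 steps up, so Alba is 3 levels below Maya.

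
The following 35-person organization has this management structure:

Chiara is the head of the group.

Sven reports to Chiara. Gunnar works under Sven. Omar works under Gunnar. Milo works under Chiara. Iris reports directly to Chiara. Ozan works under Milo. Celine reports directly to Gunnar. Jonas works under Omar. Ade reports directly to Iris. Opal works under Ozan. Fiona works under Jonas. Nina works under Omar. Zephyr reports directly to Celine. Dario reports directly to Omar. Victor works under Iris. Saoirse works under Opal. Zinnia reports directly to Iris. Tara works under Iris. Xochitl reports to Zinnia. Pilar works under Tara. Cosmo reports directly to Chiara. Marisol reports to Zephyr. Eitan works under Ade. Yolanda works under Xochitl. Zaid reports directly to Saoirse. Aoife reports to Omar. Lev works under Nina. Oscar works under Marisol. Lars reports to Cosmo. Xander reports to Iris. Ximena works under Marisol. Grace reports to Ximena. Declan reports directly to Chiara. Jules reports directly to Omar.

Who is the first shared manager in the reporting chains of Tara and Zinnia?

Iris

Tara's chain of managers is Iris, Chiara. Zinnia's chain of managers is Iris, Chiara. The first manager that appears in both chains is Iris.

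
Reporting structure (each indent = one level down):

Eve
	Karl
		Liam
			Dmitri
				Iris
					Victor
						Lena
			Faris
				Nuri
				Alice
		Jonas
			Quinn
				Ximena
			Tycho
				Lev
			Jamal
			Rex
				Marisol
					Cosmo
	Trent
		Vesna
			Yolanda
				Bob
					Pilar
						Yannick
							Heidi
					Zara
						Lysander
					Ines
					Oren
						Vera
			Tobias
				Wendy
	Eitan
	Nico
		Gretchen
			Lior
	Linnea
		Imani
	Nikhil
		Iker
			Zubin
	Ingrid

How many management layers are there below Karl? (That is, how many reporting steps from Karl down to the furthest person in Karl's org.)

The longest chain under Karl runs Karl → Liam → Dmitri → Iris → Victor → Lena, which is 5 levels below Karl.

5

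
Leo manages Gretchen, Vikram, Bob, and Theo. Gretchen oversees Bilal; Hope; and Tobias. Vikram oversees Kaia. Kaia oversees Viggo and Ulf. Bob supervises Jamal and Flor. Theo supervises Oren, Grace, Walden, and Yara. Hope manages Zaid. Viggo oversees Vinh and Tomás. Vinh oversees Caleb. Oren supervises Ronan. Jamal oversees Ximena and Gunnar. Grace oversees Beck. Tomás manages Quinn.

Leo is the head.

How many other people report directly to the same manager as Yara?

Yara reports to Theo. Theo's other direct reports are Oren, Grace, Walden — 3 peers.

3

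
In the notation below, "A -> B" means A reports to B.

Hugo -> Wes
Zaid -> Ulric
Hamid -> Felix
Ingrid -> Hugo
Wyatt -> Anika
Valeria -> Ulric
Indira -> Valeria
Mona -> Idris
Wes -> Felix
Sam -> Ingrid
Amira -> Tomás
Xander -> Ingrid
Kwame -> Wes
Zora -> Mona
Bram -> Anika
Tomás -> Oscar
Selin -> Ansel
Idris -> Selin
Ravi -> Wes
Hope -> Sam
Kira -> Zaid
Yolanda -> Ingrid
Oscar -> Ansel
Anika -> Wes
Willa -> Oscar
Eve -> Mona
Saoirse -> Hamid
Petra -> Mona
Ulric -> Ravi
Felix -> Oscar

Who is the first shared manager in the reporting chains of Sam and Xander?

Sam's chain of managers is Ingrid, Hugo, Wes, Felix, Oscar, Ansel. Xander's chain of managers is Ingrid, Hugo, Wes, Felix, Oscar, Ansel. The first manager that appears in both chains is Ingrid.

Ingrid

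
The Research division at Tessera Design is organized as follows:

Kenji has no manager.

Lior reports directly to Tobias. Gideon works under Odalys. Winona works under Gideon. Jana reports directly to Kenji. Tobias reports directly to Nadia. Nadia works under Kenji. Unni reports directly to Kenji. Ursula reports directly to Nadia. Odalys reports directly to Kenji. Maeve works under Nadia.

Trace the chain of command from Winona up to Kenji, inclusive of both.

Winona reports to Gideon. Gideon reports to Odalys. Odalys reports to Kenji. Kenji is at the top.

Winona -> Gideon -> Odalys -> Kenji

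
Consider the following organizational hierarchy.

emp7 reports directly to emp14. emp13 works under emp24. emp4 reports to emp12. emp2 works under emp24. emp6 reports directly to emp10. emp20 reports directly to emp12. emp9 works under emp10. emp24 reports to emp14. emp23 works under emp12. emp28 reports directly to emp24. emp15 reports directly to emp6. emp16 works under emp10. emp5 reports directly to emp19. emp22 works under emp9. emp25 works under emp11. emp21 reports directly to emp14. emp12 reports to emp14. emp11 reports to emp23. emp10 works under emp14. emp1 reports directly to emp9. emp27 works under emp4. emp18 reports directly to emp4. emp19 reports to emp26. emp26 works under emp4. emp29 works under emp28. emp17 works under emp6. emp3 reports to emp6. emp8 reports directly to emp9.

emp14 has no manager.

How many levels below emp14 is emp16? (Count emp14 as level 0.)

2

Chain from emp16 up to emp14: emp16 → emp10 → emp14. That is 2 steps up, so emp16 is 2 levels below emp14.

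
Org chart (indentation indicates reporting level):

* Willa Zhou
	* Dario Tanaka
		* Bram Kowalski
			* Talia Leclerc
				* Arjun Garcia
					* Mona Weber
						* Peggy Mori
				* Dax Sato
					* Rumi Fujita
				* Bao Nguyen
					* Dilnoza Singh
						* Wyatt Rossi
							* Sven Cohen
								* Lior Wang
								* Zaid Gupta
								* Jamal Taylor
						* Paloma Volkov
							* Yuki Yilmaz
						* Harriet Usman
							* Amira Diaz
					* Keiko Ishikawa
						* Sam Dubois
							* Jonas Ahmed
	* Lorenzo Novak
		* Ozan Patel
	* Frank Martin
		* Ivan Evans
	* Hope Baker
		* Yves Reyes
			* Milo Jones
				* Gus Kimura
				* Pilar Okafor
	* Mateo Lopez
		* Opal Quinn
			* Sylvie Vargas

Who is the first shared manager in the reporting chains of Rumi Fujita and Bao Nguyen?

Rumi Fujita's chain of managers is Dax Sato, Talia Leclerc, Bram Kowalski, Dario Tanaka, Willa Zhou. Bao Nguyen's chain of managers is Talia Leclerc, Bram Kowalski, Dario Tanaka, Willa Zhou. The first manager that appears in both chains is Talia Leclerc.

Talia Leclerc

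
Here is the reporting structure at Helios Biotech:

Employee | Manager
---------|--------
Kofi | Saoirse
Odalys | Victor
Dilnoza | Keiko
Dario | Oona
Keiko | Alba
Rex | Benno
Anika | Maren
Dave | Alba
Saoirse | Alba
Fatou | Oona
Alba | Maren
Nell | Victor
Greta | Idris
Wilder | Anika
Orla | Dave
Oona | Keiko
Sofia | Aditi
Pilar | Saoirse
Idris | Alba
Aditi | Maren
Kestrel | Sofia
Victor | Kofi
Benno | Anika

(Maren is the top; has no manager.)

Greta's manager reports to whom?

Greta reports to Idris, and Idris reports to Alba. So Greta's skip-level manager is Alba.

Alba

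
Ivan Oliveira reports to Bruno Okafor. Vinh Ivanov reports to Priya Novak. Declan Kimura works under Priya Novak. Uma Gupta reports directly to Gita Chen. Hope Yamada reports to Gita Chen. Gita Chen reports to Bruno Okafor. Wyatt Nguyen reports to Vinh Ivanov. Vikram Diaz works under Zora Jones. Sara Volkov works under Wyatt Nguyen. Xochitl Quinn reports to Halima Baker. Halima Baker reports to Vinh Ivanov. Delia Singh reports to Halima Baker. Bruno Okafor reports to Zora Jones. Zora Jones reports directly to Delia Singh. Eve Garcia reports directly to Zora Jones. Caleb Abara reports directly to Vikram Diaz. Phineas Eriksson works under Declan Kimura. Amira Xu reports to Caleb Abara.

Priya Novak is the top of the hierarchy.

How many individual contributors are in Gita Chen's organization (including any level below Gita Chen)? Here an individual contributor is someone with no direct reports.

The people in Gita Chen's organization with no one reporting to them are Uma Gupta, Hope Yamada. That is 2.

2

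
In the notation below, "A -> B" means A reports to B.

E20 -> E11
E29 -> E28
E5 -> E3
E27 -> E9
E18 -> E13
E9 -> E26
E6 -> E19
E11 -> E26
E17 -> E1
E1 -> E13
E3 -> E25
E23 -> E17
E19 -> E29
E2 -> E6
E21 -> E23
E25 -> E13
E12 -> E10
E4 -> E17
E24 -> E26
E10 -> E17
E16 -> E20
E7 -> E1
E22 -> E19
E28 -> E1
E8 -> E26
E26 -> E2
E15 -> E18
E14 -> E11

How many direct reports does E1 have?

E1 directly manages E28, E17, E7. That is 3 direct reports.

3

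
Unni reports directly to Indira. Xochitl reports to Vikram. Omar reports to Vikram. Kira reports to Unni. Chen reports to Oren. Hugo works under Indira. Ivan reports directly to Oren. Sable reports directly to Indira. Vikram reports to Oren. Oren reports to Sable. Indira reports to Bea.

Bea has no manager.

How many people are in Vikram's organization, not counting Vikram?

Vikram directly manages Omar, Xochitl. Omar has no reports. Xochitl has no reports. So Vikram's organization is 2 direct reports plus everyone under them: 1 + 1 = 2.

2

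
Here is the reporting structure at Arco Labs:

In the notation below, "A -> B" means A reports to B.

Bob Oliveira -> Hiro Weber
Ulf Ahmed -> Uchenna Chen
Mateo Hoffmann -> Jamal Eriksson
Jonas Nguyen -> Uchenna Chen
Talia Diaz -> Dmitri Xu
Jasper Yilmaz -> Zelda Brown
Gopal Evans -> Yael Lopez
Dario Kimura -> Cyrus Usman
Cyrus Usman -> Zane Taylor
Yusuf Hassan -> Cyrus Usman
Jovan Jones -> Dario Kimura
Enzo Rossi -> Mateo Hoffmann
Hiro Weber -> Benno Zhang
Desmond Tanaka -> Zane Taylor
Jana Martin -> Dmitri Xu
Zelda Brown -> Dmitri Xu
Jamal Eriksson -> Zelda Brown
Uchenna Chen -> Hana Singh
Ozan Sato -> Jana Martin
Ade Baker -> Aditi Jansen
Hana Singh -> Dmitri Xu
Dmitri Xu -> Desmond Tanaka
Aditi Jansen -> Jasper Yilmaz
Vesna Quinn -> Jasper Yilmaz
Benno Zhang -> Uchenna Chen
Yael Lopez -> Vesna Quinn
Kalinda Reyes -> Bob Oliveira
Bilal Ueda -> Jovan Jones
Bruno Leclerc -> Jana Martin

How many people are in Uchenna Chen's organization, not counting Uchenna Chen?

6

Uchenna Chen directly manages Benno Zhang, Jonas Nguyen, Ulf Ahmed. Under Benno Zhang: Hiro Weber, Bob Oliveira, Kalinda Reyes (3). Jonas Nguyen has no reports. Ulf Ahmed has no reports. So Uchenna Chen's organization is 3 direct reports plus everyone under them: 4 + 1 + 1 = 6.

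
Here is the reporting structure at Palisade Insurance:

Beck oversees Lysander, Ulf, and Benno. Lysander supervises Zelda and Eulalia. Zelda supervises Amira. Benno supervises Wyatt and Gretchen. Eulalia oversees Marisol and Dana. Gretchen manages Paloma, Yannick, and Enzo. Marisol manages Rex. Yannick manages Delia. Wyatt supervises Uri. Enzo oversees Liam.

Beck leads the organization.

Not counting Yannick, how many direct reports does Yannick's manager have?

2

Yannick reports to Gretchen. Gretchen's other direct reports are Paloma, Enzo — 2 peers.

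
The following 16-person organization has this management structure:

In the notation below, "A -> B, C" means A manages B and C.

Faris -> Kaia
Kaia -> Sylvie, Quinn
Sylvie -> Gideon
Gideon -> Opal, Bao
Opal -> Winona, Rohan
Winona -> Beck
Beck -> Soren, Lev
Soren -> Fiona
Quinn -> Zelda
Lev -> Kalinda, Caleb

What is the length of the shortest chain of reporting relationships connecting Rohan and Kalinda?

Rohan is 1 level below Opal, and Kalinda is 4 levels below Opal (their lowest common manager). The shortest path runs up from Rohan to Opal and back down to Kalinda: 1 + 4 = 5 links.

5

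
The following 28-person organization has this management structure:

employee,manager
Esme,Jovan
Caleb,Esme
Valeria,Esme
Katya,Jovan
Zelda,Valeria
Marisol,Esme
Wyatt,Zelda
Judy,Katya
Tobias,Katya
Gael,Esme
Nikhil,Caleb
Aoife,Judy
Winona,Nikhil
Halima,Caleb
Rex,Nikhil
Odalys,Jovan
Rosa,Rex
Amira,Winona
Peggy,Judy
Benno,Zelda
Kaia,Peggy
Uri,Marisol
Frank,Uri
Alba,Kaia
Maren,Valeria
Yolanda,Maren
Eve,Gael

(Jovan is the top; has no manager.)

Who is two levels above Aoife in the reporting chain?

Aoife reports to Judy, and Judy reports to Katya. So Aoife's skip-level manager is Katya.

Katya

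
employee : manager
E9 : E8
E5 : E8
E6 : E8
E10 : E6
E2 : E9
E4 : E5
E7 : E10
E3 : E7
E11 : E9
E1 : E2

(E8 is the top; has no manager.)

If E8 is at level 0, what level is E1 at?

Chain from E1 up to E8: E1 → E2 → E9 → E8. That is 3 steps up, so E1 is 3 levels below E8.

3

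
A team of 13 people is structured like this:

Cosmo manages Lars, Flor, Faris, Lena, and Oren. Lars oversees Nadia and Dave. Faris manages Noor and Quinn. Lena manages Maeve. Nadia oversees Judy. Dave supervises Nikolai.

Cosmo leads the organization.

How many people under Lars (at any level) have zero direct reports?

2

The people in Lars's organization with no one reporting to them are Nikolai, Judy. That is 2.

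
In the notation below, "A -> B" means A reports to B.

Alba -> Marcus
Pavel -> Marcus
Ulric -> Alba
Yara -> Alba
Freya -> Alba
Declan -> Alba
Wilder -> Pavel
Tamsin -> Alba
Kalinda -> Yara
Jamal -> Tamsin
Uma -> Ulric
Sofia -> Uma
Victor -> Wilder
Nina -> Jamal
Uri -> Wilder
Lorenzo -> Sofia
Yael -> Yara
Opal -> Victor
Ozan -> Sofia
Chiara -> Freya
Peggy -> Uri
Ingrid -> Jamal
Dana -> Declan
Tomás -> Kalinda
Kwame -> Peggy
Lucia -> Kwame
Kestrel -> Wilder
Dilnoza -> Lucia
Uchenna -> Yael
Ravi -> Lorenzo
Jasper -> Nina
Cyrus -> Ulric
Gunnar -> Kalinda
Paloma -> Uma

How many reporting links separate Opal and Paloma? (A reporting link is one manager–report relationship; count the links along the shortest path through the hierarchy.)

8

Opal is 4 levels below Marcus, and Paloma is 4 levels below Marcus (their lowest common manager). The shortest path runs up from Opal to Marcus and back down to Paloma: 4 + 4 = 8 links.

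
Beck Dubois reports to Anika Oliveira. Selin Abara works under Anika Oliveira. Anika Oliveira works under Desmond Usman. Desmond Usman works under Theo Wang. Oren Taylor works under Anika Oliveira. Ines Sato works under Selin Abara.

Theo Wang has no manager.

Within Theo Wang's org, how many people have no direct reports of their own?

The people in Theo Wang's organization with no one reporting to them are Oren Taylor, Ines Sato, Beck Dubois. That is 3.

3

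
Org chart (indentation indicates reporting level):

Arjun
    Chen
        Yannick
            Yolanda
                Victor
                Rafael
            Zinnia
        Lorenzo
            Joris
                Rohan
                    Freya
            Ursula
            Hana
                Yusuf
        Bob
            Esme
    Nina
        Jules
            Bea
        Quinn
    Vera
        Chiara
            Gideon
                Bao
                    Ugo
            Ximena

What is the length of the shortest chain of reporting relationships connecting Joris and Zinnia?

4

Joris is 2 levels below Chen, and Zinnia is 2 levels below Chen (their lowest common manager). The shortest path runs up from Joris to Chen and back down to Zinnia: 2 + 2 = 4 links.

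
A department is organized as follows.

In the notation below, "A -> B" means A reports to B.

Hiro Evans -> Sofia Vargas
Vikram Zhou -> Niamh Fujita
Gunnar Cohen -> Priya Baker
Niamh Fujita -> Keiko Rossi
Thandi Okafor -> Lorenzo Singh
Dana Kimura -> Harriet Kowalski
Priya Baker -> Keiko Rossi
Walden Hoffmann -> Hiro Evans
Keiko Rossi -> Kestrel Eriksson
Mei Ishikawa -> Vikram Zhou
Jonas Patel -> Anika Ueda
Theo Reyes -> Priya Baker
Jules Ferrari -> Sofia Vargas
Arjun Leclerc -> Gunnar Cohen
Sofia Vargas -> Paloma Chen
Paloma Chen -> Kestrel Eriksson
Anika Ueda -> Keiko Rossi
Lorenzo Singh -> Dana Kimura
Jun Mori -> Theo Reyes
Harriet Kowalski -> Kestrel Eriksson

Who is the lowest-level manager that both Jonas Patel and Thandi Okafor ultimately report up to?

Kestrel Eriksson

Jonas Patel's chain of managers is Anika Ueda, Keiko Rossi, Kestrel Eriksson. Thandi Okafor's chain of managers is Lorenzo Singh, Dana Kimura, Harriet Kowalski, Kestrel Eriksson. The first manager that appears in both chains is Kestrel Eriksson.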